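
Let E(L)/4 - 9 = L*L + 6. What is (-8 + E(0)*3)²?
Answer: 29584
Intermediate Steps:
E(L) = 60 + 4*L² (E(L) = 36 + 4*(L*L + 6) = 36 + 4*(L² + 6) = 36 + 4*(6 + L²) = 36 + (24 + 4*L²) = 60 + 4*L²)
(-8 + E(0)*3)² = (-8 + (60 + 4*0²)*3)² = (-8 + (60 + 4*0)*3)² = (-8 + (60 + 0)*3)² = (-8 + 60*3)² = (-8 + 180)² = 172² = 29584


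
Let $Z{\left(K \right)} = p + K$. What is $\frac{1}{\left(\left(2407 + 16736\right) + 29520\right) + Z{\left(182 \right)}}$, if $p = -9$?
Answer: $\frac{1}{48836} \approx 2.0477 \cdot 10^{-5}$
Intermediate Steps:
$Z{\left(K \right)} = -9 + K$
$\frac{1}{\left(\left(2407 + 16736\right) + 29520\right) + Z{\left(182 \right)}} = \frac{1}{\left(\left(2407 + 16736\right) + 29520\right) + \left(-9 + 182\right)} = \frac{1}{\left(19143 + 29520\right) + 173} = \frac{1}{48663 + 173} = \frac{1}{48836}$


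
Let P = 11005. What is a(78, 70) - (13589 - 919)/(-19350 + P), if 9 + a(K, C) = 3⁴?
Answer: 122702/1669 ≈ 73.518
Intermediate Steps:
a(K, C) = 72 (a(K, C) = -9 + 3⁴ = -9 + 81 = 72)
a(78, 70) - (13589 - 919)/(-19350 + P) = 72 - (13589 - 919)/(-19350 + 11005) = 72 - 12670/(-8345) = 72 - 12670*(-1)/8345 = 72 - 1*(-2534/1669) = 72 + 2534/1669 = 122702/1669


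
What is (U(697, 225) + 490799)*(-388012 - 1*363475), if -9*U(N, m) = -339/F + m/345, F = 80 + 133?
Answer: -5420681966837819/14697 ≈ -3.6883e+11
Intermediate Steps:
F = 213
U(N, m) = 113/639 - m/3105 (U(N, m) = -(-339/213 + m/345)/9 = -(-339*1/213 + m*(1/345))/9 = -(-113/71 + m/345)/9 = 113/639 - m/3105)
(U(697, 225) + 490799)*(-388012 - 1*363475) = ((113/639 - 1/3105*225) + 490799)*(-388012 - 1*363475) = ((113/639 - 5/69) + 490799)*(-388012 - 363475) = (1534/14697 + 490799)*(-751487) = (7213274437/14697)*(-751487) = -5420681966837819/14697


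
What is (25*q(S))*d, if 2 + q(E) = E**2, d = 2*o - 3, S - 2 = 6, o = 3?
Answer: 4650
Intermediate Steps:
S = 8 (S = 2 + 6 = 8)
d = 3 (d = 2*3 - 3 = 6 - 3 = 3)
q(E) = -2 + E**2
(25*q(S))*d = (25*(-2 + 8**2))*3 = (25*(-2 + 64))*3 = (25*62)*3 = 1550*3 = 4650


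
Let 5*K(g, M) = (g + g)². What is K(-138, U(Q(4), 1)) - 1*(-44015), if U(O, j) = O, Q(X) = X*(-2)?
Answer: 296251/5 ≈ 59250.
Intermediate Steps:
Q(X) = -2*X
K(g, M) = 4*g²/5 (K(g, M) = (g + g)²/5 = (2*g)²/5 = (4*g²)/5 = 4*g²/5)
K(-138, U(Q(4), 1)) - 1*(-44015) = (⅘)*(-138)² - 1*(-44015) = (⅘)*19044 + 44015 = 76176/5 + 44015 = 296251/5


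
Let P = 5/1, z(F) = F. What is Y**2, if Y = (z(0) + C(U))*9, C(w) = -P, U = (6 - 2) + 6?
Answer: 2025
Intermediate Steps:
U = 10 (U = 4 + 6 = 10)
P = 5 (P = 5*1 = 5)
C(w) = -5 (C(w) = -1*5 = -5)
Y = -45 (Y = (0 - 5)*9 = -5*9 = -45)
Y**2 = (-45)**2 = 2025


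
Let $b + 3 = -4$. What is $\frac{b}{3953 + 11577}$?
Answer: $- \frac{7}{15530} \approx -0.00045074$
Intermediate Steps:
$b = -7$ ($b = -3 - 4 = -7$)
$\frac{b}{3953 + 11577} = - \frac{7}{3953 + 11577} = - \frac{7}{15530}$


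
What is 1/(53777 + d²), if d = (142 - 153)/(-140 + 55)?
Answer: 7225/388538946 ≈ 1.8595e-5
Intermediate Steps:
d = 11/85 (d = -11/(-85) = -11*(-1/85) = 11/85 ≈ 0.12941)
1/(53777 + d²) = 1/(53777 + (11/85)²) = 1/(53777 + 121/7225) = 1/(388538946/7225) = 7225/388538946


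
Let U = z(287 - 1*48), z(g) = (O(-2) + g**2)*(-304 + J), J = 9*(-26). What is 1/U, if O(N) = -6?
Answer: -1/30727870 ≈ -3.2544e-8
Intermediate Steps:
J = -234
z(g) = 3228 - 538*g**2 (z(g) = (-6 + g**2)*(-304 - 234) = (-6 + g**2)*(-538) = 3228 - 538*g**2)
U = -30727870 (U = 3228 - 538*(287 - 1*48)**2 = 3228 - 538*(287 - 48)**2 = 3228 - 538*239**2 = 3228 - 538*57121 = 3228 - 30731098 = -30727870)
1/U = 1/(-30727870) = -1/30727870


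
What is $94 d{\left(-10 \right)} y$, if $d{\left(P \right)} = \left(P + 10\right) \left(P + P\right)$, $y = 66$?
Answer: $0$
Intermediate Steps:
$d{\left(P \right)} = 2 P \left(10 + P\right)$ ($d{\left(P \right)} = \left(10 + P\right) 2 P = 2 P \left(10 + P\right)$)
$94 d{\left(-10 \right)} y = 94 \cdot 2 \left(-10\right) \left(10 - 10\right) 66 = 94 \cdot 2 \left(-10\right) 0 \cdot 66 = 94 \cdot 0 \cdot 66 = 0 \cdot 66 = 0$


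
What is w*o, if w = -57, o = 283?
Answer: -16131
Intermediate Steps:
w*o = -57*283 = -16131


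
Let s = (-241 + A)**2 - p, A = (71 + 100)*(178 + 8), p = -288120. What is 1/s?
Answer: 1/996637345 ≈ 1.0034e-9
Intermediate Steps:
A = 31806 (A = 171*186 = 31806)
s = 996637345 (s = (-241 + 31806)**2 - 1*(-288120) = 31565**2 + 288120 = 996349225 + 288120 = 996637345)
1/s = 1/996637345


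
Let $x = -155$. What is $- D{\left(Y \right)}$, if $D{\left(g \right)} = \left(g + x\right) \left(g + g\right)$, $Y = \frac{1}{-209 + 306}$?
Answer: $\frac{30068}{9409} \approx 3.1957$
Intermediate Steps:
$Y = \frac{1}{97} \approx 0.010309$
$D{\left(g \right)} = 2 g \left(-155 + g\right)$ ($D{\left(g \right)} = \left(g - 155\right) \left(g + g\right) = \left(-155 + g\right) 2 g = 2 g \left(-155 + g\right)$)
$- D{\left(Y \right)} = - \frac{2 \left(-155 + \frac{1}{97}\right)}{97} = - \frac{2 \left(-15034\right)}{97 \cdot 97} = \left(-1\right) \left(- \frac{30068}{9409}\right) = \frac{30068}{9409}$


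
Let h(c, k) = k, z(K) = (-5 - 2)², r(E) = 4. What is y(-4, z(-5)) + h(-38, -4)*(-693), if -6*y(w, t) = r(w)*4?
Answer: 8308/3 ≈ 2769.3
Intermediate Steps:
z(K) = 49 (z(K) = (-7)² = 49)
y(w, t) = -8/3 (y(w, t) = -2*4/3 = -⅙*16 = -8/3)
y(-4, z(-5)) + h(-38, -4)*(-693) = -8/3 - 4*(-693) = -8/3 + 2772 = 8308/3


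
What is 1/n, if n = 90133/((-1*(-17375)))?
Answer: 17375/90133 ≈ 0.19277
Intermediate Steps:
n = 90133/17375 ≈ 5.1875
1/n = 1/(90133/17375) = 17375/90133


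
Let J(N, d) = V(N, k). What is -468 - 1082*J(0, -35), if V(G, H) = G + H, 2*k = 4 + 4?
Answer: -4796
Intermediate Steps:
k = 4 (k = (4 + 4)/2 = (½)*8 = 4)
J(N, d) = 4 + N (J(N, d) = N + 4 = 4 + N)
-468 - 1082*J(0, -35) = -468 - 1082*(4 + 0) = -468 - 1082*4 = -468 - 4328 = -4796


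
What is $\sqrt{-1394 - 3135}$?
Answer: $i \sqrt{4529} \approx 67.298 i$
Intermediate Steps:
$\sqrt{-1394 - 3135} = \sqrt{-4529} = i \sqrt{4529}$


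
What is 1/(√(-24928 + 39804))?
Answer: √3719/7438 ≈ 0.0081989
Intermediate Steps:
1/(√(-24928 + 39804)) = 1/(√14876) = 1/(2*√3719) = √3719/7438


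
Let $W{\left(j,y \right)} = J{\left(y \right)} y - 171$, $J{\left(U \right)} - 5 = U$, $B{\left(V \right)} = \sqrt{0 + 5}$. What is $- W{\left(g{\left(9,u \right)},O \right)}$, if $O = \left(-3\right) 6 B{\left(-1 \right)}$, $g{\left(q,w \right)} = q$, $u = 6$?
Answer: $-1449 + 90 \sqrt{5} \approx -1247.8$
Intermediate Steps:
$B{\left(V \right)} = \sqrt{5}$
$J{\left(U \right)} = 5 + U$
$O = - 18 \sqrt{5}$ ($O = \left(-3\right) 6 \sqrt{5} = - 18 \sqrt{5} \approx -40.249$)
$W{\left(j,y \right)} = -171 + y \left(5 + y\right)$ ($W{\left(j,y \right)} = \left(5 + y\right) y - 171 = y \left(5 + y\right) - 171 = -171 + y \left(5 + y\right)$)
$- W{\left(g{\left(9,u \right)},O \right)} = - (-171 + - 18 \sqrt{5} \left(5 - 18 \sqrt{5}\right)) = - (-171 - 18 \sqrt{5} \left(5 - 18 \sqrt{5}\right)) = 171 + 18 \sqrt{5} \left(5 - 18 \sqrt{5}\right)$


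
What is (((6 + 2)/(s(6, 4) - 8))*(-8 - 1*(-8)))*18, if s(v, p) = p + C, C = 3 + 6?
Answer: 0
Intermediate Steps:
C = 9
s(v, p) = 9 + p (s(v, p) = p + 9 = 9 + p)
(((6 + 2)/(s(6, 4) - 8))*(-8 - 1*(-8)))*18 = (((6 + 2)/((9 + 4) - 8))*(-8 - 1*(-8)))*18 = ((8/(13 - 8))*(-8 + 8))*18 = ((8/5)*0)*18 = 0*18 = 0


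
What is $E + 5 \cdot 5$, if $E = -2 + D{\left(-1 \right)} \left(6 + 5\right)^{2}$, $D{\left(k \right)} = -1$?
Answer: $-98$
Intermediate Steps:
$E = -123$ ($E = -2 - \left(6 + 5\right)^{2} = -2 - 11^{2} = -2 - 121 = -123$)
$E + 5 \cdot 5 = -123 + 5 \cdot 5 = -123 + 25 = -98$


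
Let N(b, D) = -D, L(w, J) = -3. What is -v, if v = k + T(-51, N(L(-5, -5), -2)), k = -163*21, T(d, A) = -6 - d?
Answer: 3378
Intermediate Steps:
k = -3423
v = -3378 (v = -3423 + (-6 - 1*(-51)) = -3423 + (-6 + 51) = -3423 + 45 = -3378)
-v = -1*(-3378) = 3378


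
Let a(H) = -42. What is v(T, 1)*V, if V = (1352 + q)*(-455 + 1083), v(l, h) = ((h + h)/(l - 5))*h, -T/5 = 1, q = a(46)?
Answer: -164536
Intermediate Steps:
q = -42
T = -5 (T = -5*1 = -5)
v(l, h) = 2*h²/(-5 + l) (v(l, h) = ((2*h)/(-5 + l))*h = (2*h/(-5 + l))*h = 2*h²/(-5 + l))
V = 822680 (V = (1352 - 42)*(-455 + 1083) = 1310*628 = 822680)
v(T, 1)*V = (2*1²/(-5 - 5))*822680 = (2*1/(-10))*822680 = (2*1*(-⅒))*822680 = -⅕*822680 = -164536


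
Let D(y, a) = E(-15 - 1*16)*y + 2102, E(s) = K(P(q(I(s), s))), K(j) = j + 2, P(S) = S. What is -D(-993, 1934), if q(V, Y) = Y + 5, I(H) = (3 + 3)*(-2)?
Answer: -25934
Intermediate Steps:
I(H) = -12 (I(H) = 6*(-2) = -12)
q(V, Y) = 5 + Y
K(j) = 2 + j
E(s) = 7 + s (E(s) = 2 + (5 + s) = 7 + s)
D(y, a) = 2102 - 24*y (D(y, a) = (7 + (-15 - 1*16))*y + 2102 = (7 + (-15 - 16))*y + 2102 = (7 - 31)*y + 2102 = -24*y + 2102 = 2102 - 24*y)
-D(-993, 1934) = -(2102 - 24*(-993)) = -(2102 + 23832) = -1*25934 = -25934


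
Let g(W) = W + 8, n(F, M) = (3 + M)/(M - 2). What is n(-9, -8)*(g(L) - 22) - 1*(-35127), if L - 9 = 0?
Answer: 70249/2 ≈ 35125.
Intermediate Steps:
L = 9 (L = 9 + 0 = 9)
n(F, M) = (3 + M)/(-2 + M)
g(W) = 8 + W
n(-9, -8)*(g(L) - 22) - 1*(-35127) = ((3 - 8)/(-2 - 8))*((8 + 9) - 22) - 1*(-35127) = (-5/(-10))*(17 - 22) + 35127 = -⅒*(-5)*(-5) + 35127 = (½)*(-5) + 35127 = -5/2 + 35127 = 70249/2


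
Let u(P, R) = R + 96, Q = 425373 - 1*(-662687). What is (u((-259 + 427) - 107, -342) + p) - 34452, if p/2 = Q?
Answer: 2141422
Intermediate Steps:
Q = 1088060 (Q = 425373 + 662687 = 1088060)
p = 2176120 (p = 2*1088060 = 2176120)
u(P, R) = 96 + R
(u((-259 + 427) - 107, -342) + p) - 34452 = ((96 - 342) + 2176120) - 34452 = (-246 + 2176120) - 34452 = 2175874 - 34452 = 2141422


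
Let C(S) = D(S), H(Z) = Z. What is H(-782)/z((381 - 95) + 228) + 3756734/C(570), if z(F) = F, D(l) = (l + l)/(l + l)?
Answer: 965480247/257 ≈ 3.7567e+6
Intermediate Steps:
D(l) = 1 (D(l) = (2*l)/((2*l)) = (2*l)*(1/(2*l)) = 1)
C(S) = 1
H(-782)/z((381 - 95) + 228) + 3756734/C(570) = -782/((381 - 95) + 228) + 3756734/1 = -782/(286 + 228) + 3756734*1 = -782/514 + 3756734 = -782*1/514 + 3756734 = -391/257 + 3756734 = 965480247/257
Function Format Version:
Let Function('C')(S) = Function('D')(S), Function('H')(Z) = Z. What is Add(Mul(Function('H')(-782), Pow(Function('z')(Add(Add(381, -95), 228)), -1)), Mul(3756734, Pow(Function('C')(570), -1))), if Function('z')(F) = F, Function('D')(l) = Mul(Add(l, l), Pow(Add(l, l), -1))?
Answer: Rational(965480247, 257) ≈ 3.7567e+6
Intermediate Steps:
Function('D')(l) = 1 (Function('D')(l) = Mul(Mul(2, l), Pow(Mul(2, l), -1)) = Mul(Mul(2, l), Mul(Rational(1, 2), Pow(l, -1))) = 1)
Function('C')(S) = 1
Add(Mul(Function('H')(-782), Pow(Function('z')(Add(Add(381, -95), 228)), -1)), Mul(3756734, Pow(Function('C')(570), -1))) = Add(Mul(-782, Pow(Add(Add(381, -95), 228), -1)), Mul(3756734, Pow(1, -1))) = Add(Mul(-782, Pow(Add(286, 228), -1)), Mul(3756734, 1)) = Add(Mul(-782, Pow(514, -1)), 3756734) = Add(Mul(-782, Rational(1, 514)), 3756734) = Add(Rational(-391, 257), 3756734) = Rational(965480247, 257)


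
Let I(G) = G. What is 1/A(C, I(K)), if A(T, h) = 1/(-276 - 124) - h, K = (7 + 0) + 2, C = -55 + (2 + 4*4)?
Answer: -400/3601 ≈ -0.11108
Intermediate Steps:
C = -37 (C = -55 + (2 + 16) = -55 + 18 = -37)
K = 9 (K = 7 + 2 = 9)
A(T, h) = -1/400 - h (A(T, h) = 1/(-400) - h = -1/400 - h)
1/A(C, I(K)) = 1/(-1/400 - 1*9) = 1/(-1/400 - 9) = 1/(-3601/400) = -400/3601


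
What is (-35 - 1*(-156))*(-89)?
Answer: -10769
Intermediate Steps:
(-35 - 1*(-156))*(-89) = (-35 + 156)*(-89) = 121*(-89) = -10769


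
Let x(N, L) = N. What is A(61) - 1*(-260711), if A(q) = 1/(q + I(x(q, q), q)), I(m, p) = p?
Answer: 31806743/122 ≈ 2.6071e+5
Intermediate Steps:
A(q) = 1/(2*q) (A(q) = 1/(q + q) = 1/(2*q))
A(61) - 1*(-260711) = (½)/61 - 1*(-260711) = (½)*(1/61) + 260711 = 1/122 + 260711 = 31806743/122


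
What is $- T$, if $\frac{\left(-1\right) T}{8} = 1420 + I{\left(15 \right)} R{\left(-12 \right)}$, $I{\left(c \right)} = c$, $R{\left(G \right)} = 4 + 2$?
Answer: $12080$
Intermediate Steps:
$R{\left(G \right)} = 6$
$T = -12080$ ($T = - 8 \left(1420 + 15 \cdot 6\right) = - 8 \left(1420 + 90\right) = \left(-8\right) 1510 = -12080$)
$- T = \left(-1\right) \left(-12080\right) = 12080$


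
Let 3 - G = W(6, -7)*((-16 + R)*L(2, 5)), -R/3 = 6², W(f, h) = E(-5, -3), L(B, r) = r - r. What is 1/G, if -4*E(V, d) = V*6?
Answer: ⅓ ≈ 0.33333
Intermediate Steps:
E(V, d) = -3*V/2 (E(V, d) = -V*6/4 = -3*V/2)
L(B, r) = 0
W(f, h) = 15/2 (W(f, h) = -3/2*(-5) = 15/2)
R = -108 (R = -3*6² = -3*36 = -108)
G = 3 (G = 3 - 15*(-16 - 108)*0/2 = 3 - 15*(-124*0)/2 = 3 - 15*0/2 = 3 - 1*0 = 3 + 0 = 3)
1/G = 1/3 = ⅓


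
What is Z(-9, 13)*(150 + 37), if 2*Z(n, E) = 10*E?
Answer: 12155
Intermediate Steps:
Z(n, E) = 5*E (Z(n, E) = (10*E)/2 = 5*E)
Z(-9, 13)*(150 + 37) = (5*13)*(150 + 37) = 65*187 = 12155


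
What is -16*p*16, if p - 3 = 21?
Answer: -6144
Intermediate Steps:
p = 24 (p = 3 + 21 = 24)
-16*p*16 = -16*24*16 = -384*16 = -6144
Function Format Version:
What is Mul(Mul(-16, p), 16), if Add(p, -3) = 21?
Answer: -6144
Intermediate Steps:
p = 24 (p = Add(3, 21) = 24)
Mul(Mul(-16, p), 16) = Mul(Mul(-16, 24), 16) = Mul(-384, 16) = -6144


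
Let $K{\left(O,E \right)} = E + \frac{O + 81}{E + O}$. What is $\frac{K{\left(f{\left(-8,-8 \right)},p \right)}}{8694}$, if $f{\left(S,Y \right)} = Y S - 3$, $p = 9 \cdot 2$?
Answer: $\frac{34}{14931} \approx 0.0022771$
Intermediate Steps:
$p = 18$
$f{\left(S,Y \right)} = -3 + S Y$ ($f{\left(S,Y \right)} = S Y - 3 = -3 + S Y$)
$K{\left(O,E \right)} = E + \frac{81 + O}{E + O}$
$\frac{K{\left(f{\left(-8,-8 \right)},p \right)}}{8694} = \frac{\frac{1}{18 - -61} \left(81 - -61 + 18^{2} + 18 \left(-3 - -64\right)\right)}{8694} = \frac{81 + \left(-3 + 64\right) + 324 + 18 \left(-3 + 64\right)}{18 + \left(-3 + 64\right)} \frac{1}{8694} = \frac{81 + 61 + 324 + 18 \cdot 61}{18 + 61} \cdot \frac{1}{8694} = \frac{81 + 61 + 324 + 1098}{79} \cdot \frac{1}{8694} = \frac{1}{79} \cdot 1564 \cdot \frac{1}{8694} = \frac{1564}{79} \cdot \frac{1}{8694} = \frac{34}{14931}$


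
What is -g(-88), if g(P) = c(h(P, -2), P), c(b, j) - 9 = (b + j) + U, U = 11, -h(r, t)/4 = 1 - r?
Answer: 424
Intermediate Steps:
h(r, t) = -4 + 4*r (h(r, t) = -4*(1 - r) = -4 + 4*r)
c(b, j) = 20 + b + j (c(b, j) = 9 + ((b + j) + 11) = 9 + (11 + b + j) = 20 + b + j)
g(P) = 16 + 5*P (g(P) = 20 + (-4 + 4*P) + P = 16 + 5*P)
-g(-88) = -(16 + 5*(-88)) = -(16 - 440) = -1*(-424) = 424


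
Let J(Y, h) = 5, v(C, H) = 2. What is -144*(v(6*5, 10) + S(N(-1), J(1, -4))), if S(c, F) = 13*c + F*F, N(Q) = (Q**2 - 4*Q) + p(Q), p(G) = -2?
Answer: -9504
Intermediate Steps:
N(Q) = -2 + Q**2 - 4*Q (N(Q) = (Q**2 - 4*Q) - 2 = -2 + Q**2 - 4*Q)
S(c, F) = F**2 + 13*c (S(c, F) = 13*c + F**2 = F**2 + 13*c)
-144*(v(6*5, 10) + S(N(-1), J(1, -4))) = -144*(2 + (5**2 + 13*(-2 + (-1)**2 - 4*(-1)))) = -144*(2 + (25 + 13*(-2 + 1 + 4))) = -144*(2 + (25 + 13*3)) = -144*(2 + (25 + 39)) = -144*(2 + 64) = -144*66 = -9504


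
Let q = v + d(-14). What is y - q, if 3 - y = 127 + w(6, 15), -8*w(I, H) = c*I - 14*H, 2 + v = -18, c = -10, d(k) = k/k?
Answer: -555/4 ≈ -138.75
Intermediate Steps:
d(k) = 1
v = -20 (v = -2 - 18 = -20)
w(I, H) = 5*I/4 + 7*H/4 (w(I, H) = -(-10*I - 14*H)/8 = -(-14*H - 10*I)/8 = 5*I/4 + 7*H/4)
q = -19 (q = -20 + 1 = -19)
y = -631/4 (y = 3 - (127 + ((5/4)*6 + (7/4)*15)) = 3 - (127 + (15/2 + 105/4)) = 3 - (127 + 135/4) = 3 - 1*643/4 = 3 - 643/4 = -631/4 ≈ -157.75)
y - q = -631/4 - 1*(-19) = -631/4 + 19 = -555/4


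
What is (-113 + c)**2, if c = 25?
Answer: 7744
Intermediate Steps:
(-113 + c)**2 = (-113 + 25)**2 = (-88)**2 = 7744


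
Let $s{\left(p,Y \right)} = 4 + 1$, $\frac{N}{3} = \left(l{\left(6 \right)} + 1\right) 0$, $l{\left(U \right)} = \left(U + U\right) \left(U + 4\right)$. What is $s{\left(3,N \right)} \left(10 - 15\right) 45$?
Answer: $-1125$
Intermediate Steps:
$l{\left(U \right)} = 2 U \left(4 + U\right)$
$N = 0$ ($N = 3 \left(2 \cdot 6 \left(4 + 6\right) + 1\right) 0 = 3 \left(2 \cdot 6 \cdot 10 + 1\right) 0 = 3 \left(120 + 1\right) 0 = 3 \cdot 121 \cdot 0 = 3 \cdot 0 = 0$)
$s{\left(p,Y \right)} = 5$
$s{\left(3,N \right)} \left(10 - 15\right) 45 = 5 \left(10 - 15\right) 45 = 5 \left(-5\right) 45 = \left(-25\right) 45 = -1125$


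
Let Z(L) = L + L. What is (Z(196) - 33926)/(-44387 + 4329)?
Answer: 16767/20029 ≈ 0.83714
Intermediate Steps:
Z(L) = 2*L
(Z(196) - 33926)/(-44387 + 4329) = (2*196 - 33926)/(-44387 + 4329) = (392 - 33926)/(-40058) = -33534*(-1/40058) = 16767/20029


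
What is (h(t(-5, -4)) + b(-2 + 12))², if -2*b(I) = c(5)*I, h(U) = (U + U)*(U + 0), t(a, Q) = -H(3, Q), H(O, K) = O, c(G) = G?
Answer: 49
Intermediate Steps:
t(a, Q) = -3 (t(a, Q) = -1*3 = -3)
h(U) = 2*U² (h(U) = (2*U)*U = 2*U²)
b(I) = -5*I/2
(h(t(-5, -4)) + b(-2 + 12))² = (2*(-3)² - 5*(-2 + 12)/2)² = (2*9 - 5/2*10)² = (18 - 25)² = (-7)² = 49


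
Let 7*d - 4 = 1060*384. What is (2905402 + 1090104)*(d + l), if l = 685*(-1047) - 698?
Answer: -18452073777742/7 ≈ -2.6360e+12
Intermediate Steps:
l = -717893 (l = -717195 - 698 = -717893)
d = 407044/7 (d = 4/7 + (1060*384)/7 = 4/7 + (1/7)*407040 = 4/7 + 407040/7 = 407044/7 ≈ 58149.)
(2905402 + 1090104)*(d + l) = (2905402 + 1090104)*(407044/7 - 717893) = 3995506*(-4618207/7) = -18452073777742/7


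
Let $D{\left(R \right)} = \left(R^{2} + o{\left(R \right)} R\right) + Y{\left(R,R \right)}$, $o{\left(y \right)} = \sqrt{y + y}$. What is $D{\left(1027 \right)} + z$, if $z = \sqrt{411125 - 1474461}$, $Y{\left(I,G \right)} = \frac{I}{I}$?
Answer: $1054730 + 1027 \sqrt{2054} + 2 i \sqrt{265834} \approx 1.1013 \cdot 10^{6} + 1031.2 i$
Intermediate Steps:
$o{\left(y \right)} = \sqrt{2} \sqrt{y}$ ($o{\left(y \right)} = \sqrt{2 y} = \sqrt{2} \sqrt{y}$)
$Y{\left(I,G \right)} = 1$
$z = 2 i \sqrt{265834}$ ($z = \sqrt{-1063336} = 2 i \sqrt{265834} \approx 1031.2 i$)
$D{\left(R \right)} = 1 + R^{2} + \sqrt{2} R^{\frac{3}{2}}$ ($D{\left(R \right)} = \left(R^{2} + \sqrt{2} \sqrt{R} R\right) + 1 = \left(R^{2} + \sqrt{2} R^{\frac{3}{2}}\right) + 1 = 1 + R^{2} + \sqrt{2} R^{\frac{3}{2}}$)
$D{\left(1027 \right)} + z = \left(1 + 1027^{2} + \sqrt{2} \cdot 1027^{\frac{3}{2}}\right) + 2 i \sqrt{265834} = \left(1 + 1054729 + \sqrt{2} \cdot 1027 \sqrt{1027}\right) + 2 i \sqrt{265834} = \left(1 + 1054729 + 1027 \sqrt{2054}\right) + 2 i \sqrt{265834} = \left(1054730 + 1027 \sqrt{2054}\right) + 2 i \sqrt{265834} = 1054730 + 1027 \sqrt{2054} + 2 i \sqrt{265834}$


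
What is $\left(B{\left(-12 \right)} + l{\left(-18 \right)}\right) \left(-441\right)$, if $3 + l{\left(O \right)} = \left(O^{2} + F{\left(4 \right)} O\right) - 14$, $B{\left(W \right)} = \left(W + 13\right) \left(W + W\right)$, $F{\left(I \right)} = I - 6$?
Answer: $-140679$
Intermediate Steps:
$F{\left(I \right)} = -6 + I$ ($F{\left(I \right)} = I - 6 = -6 + I$)
$B{\left(W \right)} = 2 W \left(13 + W\right)$ ($B{\left(W \right)} = \left(13 + W\right) 2 W = 2 W \left(13 + W\right)$)
$l{\left(O \right)} = -17 + O^{2} - 2 O$ ($l{\left(O \right)} = -3 - \left(14 - O^{2} - \left(-6 + 4\right) O\right) = -3 - \left(14 - O^{2} + 2 O\right) = -17 + O^{2} - 2 O$)
$\left(B{\left(-12 \right)} + l{\left(-18 \right)}\right) \left(-441\right) = \left(2 \left(-12\right) \left(13 - 12\right) - \left(-19 - 324\right)\right) \left(-441\right) = \left(2 \left(-12\right) 1 + \left(-17 + 324 + 36\right)\right) \left(-441\right) = \left(-24 + 343\right) \left(-441\right) = 319 \left(-441\right) = -140679$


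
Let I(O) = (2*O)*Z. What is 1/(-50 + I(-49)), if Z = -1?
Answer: 1/48 ≈ 0.020833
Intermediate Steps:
I(O) = -2*O (I(O) = (2*O)*(-1) = -2*O)
1/(-50 + I(-49)) = 1/(-50 - 2*(-49)) = 1/(-50 + 98) = 1/48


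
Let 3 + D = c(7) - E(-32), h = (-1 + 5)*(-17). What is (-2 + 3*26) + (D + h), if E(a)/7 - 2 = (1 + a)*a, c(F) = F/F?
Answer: -6952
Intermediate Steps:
c(F) = 1
E(a) = 14 + 7*a*(1 + a) (E(a) = 14 + 7*((1 + a)*a) = 14 + 7*(a*(1 + a)) = 14 + 7*a*(1 + a))
h = -68 (h = 4*(-17) = -68)
D = -6960 (D = -3 + (1 - (14 + 7*(-32) + 7*(-32)²)) = -3 + (1 - (14 - 224 + 7*1024)) = -3 + (1 - (14 - 224 + 7168)) = -3 + (1 - 1*6958) = -3 + (1 - 6958) = -3 - 6957 = -6960)
(-2 + 3*26) + (D + h) = (-2 + 3*26) + (-6960 - 68) = (-2 + 78) - 7028 = 76 - 7028 = -6952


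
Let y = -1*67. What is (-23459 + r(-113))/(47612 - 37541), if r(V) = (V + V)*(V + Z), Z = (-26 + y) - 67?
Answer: 38239/10071 ≈ 3.7969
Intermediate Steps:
y = -67
Z = -160 (Z = (-26 - 67) - 67 = -93 - 67 = -160)
r(V) = 2*V*(-160 + V) (r(V) = (V + V)*(V - 160) = (2*V)*(-160 + V) = 2*V*(-160 + V))
(-23459 + r(-113))/(47612 - 37541) = (-23459 + 2*(-113)*(-160 - 113))/(47612 - 37541) = (-23459 + 2*(-113)*(-273))/10071 = (-23459 + 61698)*(1/10071) = 38239*(1/10071) = 38239/10071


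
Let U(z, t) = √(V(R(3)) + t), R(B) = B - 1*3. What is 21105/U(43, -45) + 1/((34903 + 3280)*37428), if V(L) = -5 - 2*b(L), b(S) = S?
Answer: 1/1429113324 - 4221*I*√2/2 ≈ 6.9973e-10 - 2984.7*I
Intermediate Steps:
R(B) = -3 + B (R(B) = B - 3 = -3 + B)
V(L) = -5 - 2*L
U(z, t) = √(-5 + t) (U(z, t) = √((-5 - 2*(-3 + 3)) + t) = √((-5 - 2*0) + t) = √((-5 + 0) + t) = √(-5 + t))
21105/U(43, -45) + 1/((34903 + 3280)*37428) = 21105/(√(-5 - 45)) + 1/((34903 + 3280)*37428) = 21105/(√(-50)) + (1/37428)/38183 = 21105/((5*I*√2)) + (1/38183)*(1/37428) = 21105*(-I*√2/10) + 1/1429113324 = -4221*I*√2/2 + 1/1429113324 = 1/1429113324 - 4221*I*√2/2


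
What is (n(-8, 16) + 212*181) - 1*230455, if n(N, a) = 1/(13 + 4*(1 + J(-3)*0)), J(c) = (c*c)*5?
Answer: -3265410/17 ≈ -1.9208e+5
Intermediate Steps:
J(c) = 5*c**2 (J(c) = c**2*5 = 5*c**2)
n(N, a) = 1/17 (n(N, a) = 1/(13 + 4*(1 + (5*(-3)**2)*0)) = 1/(13 + 4*(1 + (5*9)*0)) = 1/(13 + 4*(1 + 45*0)) = 1/(13 + 4*(1 + 0)) = 1/(13 + 4*1) = 1/(13 + 4) = 1/17)
(n(-8, 16) + 212*181) - 1*230455 = (1/17 + 212*181) - 1*230455 = (1/17 + 38372) - 230455 = 652325/17 - 230455 = -3265410/17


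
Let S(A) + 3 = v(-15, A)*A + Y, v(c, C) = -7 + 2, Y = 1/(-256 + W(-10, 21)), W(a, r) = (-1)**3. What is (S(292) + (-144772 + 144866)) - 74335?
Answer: -19455929/257 ≈ -75704.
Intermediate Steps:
W(a, r) = -1
Y = -1/257 (Y = 1/(-256 - 1) = 1/(-257) = -1/257 ≈ -0.0038911)
v(c, C) = -5
S(A) = -772/257 - 5*A (S(A) = -3 + (-5*A - 1/257) = -3 + (-1/257 - 5*A) = -772/257 - 5*A)
(S(292) + (-144772 + 144866)) - 74335 = ((-772/257 - 5*292) + (-144772 + 144866)) - 74335 = ((-772/257 - 1460) + 94) - 74335 = (-375992/257 + 94) - 74335 = -351834/257 - 74335 = -19455929/257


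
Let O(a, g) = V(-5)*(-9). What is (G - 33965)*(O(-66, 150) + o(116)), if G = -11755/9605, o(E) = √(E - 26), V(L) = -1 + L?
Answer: -3523452264/1921 - 195747348*√10/1921 ≈ -2.1564e+6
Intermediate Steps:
o(E) = √(-26 + E)
O(a, g) = 54 (O(a, g) = (-1 - 5)*(-9) = -6*(-9) = 54)
G = -2351/1921 (G = -11755*1/9605 = -2351/1921 ≈ -1.2238)
(G - 33965)*(O(-66, 150) + o(116)) = (-2351/1921 - 33965)*(54 + √(-26 + 116)) = -65249116*(54 + √90)/1921 = -65249116*(54 + 3*√10)/1921 = -3523452264/1921 - 195747348*√10/1921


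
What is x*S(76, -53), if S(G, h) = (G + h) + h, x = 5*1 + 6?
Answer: -330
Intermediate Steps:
x = 11 (x = 5 + 6 = 11)
S(G, h) = G + 2*h
x*S(76, -53) = 11*(76 + 2*(-53)) = 11*(76 - 106) = 11*(-30) = -330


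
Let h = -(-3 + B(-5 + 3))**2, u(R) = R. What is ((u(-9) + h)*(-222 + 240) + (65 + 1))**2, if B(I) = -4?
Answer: 956484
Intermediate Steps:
h = -49 (h = -(-3 - 4)**2 = -1*(-7)**2 = -1*49 = -49)
((u(-9) + h)*(-222 + 240) + (65 + 1))**2 = ((-9 - 49)*(-222 + 240) + (65 + 1))**2 = (-58*18 + 66)**2 = (-1044 + 66)**2 = (-978)**2 = 956484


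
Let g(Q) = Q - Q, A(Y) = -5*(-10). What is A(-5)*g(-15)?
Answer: 0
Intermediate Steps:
A(Y) = 50
g(Q) = 0
A(-5)*g(-15) = 50*0 = 0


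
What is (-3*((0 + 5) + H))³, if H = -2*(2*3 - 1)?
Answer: 3375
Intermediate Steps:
H = -10 (H = -2*(6 - 1) = -2*5 = -10)
(-3*((0 + 5) + H))³ = (-3*((0 + 5) - 10))³ = (-3*(5 - 10))³ = (-3*(-5))³ = 15³ = 3375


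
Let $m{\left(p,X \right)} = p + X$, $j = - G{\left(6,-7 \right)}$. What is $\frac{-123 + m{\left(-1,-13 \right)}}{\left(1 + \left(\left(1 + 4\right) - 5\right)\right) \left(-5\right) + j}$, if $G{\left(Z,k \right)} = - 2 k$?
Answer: $\frac{137}{19} \approx 7.2105$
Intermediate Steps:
$j = -14$ ($j = - \left(-2\right) \left(-7\right) = \left(-1\right) 14 = -14$)
$m{\left(p,X \right)} = X + p$
$\frac{-123 + m{\left(-1,-13 \right)}}{\left(1 + \left(\left(1 + 4\right) - 5\right)\right) \left(-5\right) + j} = \frac{-123 - 14}{\left(1 + \left(\left(1 + 4\right) - 5\right)\right) \left(-5\right) - 14} = \frac{-123 - 14}{\left(1 + \left(5 - 5\right)\right) \left(-5\right) - 14} = - \frac{137}{\left(1 + 0\right) \left(-5\right) - 14} = - \frac{137}{1 \left(-5\right) - 14} = - \frac{137}{-5 - 14} = - \frac{137}{-19} = \left(-137\right) \left(- \frac{1}{19}\right) = \frac{137}{19}$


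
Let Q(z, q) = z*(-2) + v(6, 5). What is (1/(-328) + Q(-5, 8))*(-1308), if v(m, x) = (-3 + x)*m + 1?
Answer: -2466561/82 ≈ -30080.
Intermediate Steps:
v(m, x) = 1 + m*(-3 + x) (v(m, x) = m*(-3 + x) + 1 = 1 + m*(-3 + x))
Q(z, q) = 13 - 2*z (Q(z, q) = z*(-2) + (1 - 3*6 + 6*5) = -2*z + (1 - 18 + 30) = -2*z + 13 = 13 - 2*z)
(1/(-328) + Q(-5, 8))*(-1308) = (1/(-328) + (13 - 2*(-5)))*(-1308) = (-1/328 + (13 + 10))*(-1308) = (-1/328 + 23)*(-1308) = (7543/328)*(-1308) = -2466561/82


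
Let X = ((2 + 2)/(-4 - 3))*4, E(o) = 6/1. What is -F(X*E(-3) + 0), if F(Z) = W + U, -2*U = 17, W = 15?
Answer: -13/2 ≈ -6.5000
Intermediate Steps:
U = -17/2 (U = -½*17 = -17/2 ≈ -8.5000)
E(o) = 6 (E(o) = 6*1 = 6)
X = -16/7 (X = (4/(-7))*4 = (4*(-⅐))*4 = -4/7*4 = -16/7 ≈ -2.2857)
F(Z) = 13/2 (F(Z) = 15 - 17/2 = 13/2)
-F(X*E(-3) + 0) = -1*13/2 = -13/2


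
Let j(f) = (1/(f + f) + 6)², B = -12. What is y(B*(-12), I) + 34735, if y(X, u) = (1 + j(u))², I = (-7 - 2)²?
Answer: 24870322121689/688747536 ≈ 36110.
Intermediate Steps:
I = 81 (I = (-9)² = 81)
j(f) = (6 + 1/(2*f))² (j(f) = (1/(2*f) + 6)² = (6 + 1/(2*f))²)
y(X, u) = (1 + (1 + 12*u)²/(4*u²))²
y(B*(-12), I) + 34735 = (1/16)*((1 + 12*81)² + 4*81²)²/81⁴ + 34735 = (1/16)*(1/43046721)*((1 + 972)² + 4*6561)² + 34735 = (1/16)*(1/43046721)*(973² + 26244)² + 34735 = (1/16)*(1/43046721)*(946729 + 26244)² + 34735 = (1/16)*(1/43046721)*972973² + 34735 = (1/16)*(1/43046721)*946676458729 + 34735 = 946676458729/688747536 + 34735 = 24870322121689/688747536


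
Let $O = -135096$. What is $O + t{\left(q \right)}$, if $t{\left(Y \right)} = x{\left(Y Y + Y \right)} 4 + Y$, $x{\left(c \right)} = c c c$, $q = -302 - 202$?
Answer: $65171175701919312$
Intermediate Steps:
$q = -504$ ($q = -302 - 202 = -504$)
$x{\left(c \right)} = c^{3}$ ($x{\left(c \right)} = c^{2} c = c^{3}$)
$t{\left(Y \right)} = Y + 4 \left(Y + Y^{2}\right)^{3}$ ($t{\left(Y \right)} = \left(Y Y + Y\right)^{3} \cdot 4 + Y = \left(Y^{2} + Y\right)^{3} \cdot 4 + Y = \left(Y + Y^{2}\right)^{3} \cdot 4 + Y = 4 \left(Y + Y^{2}\right)^{3} + Y = Y + 4 \left(Y + Y^{2}\right)^{3}$)
$O + t{\left(q \right)} = -135096 - \left(504 - 4 \left(-504\right)^{3} \left(1 - 504\right)^{3}\right) = -135096 - \left(504 + 512096256 \left(-503\right)^{3}\right) = -135096 - \left(504 + 512096256 \left(-127263527\right)\right) = -135096 + \left(-504 + 65171175702054912\right) = -135096 + 65171175702054408 = 65171175701919312$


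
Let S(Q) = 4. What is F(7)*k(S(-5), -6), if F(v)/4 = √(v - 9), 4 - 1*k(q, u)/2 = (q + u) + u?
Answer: 96*I*√2 ≈ 135.76*I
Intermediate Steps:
k(q, u) = 8 - 4*u - 2*q (k(q, u) = 8 - 2*((q + u) + u) = 8 - 2*(q + 2*u) = 8 + (-4*u - 2*q) = 8 - 4*u - 2*q)
F(v) = 4*√(-9 + v) (F(v) = 4*√(v - 9) = 4*√(-9 + v))
F(7)*k(S(-5), -6) = (4*√(-9 + 7))*(8 - 4*(-6) - 2*4) = (4*√(-2))*(8 + 24 - 8) = (4*(I*√2))*24 = (4*I*√2)*24 = 96*I*√2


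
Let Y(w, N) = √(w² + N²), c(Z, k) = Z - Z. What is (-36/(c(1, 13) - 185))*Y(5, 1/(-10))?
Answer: 18*√2501/925 ≈ 0.97317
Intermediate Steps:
c(Z, k) = 0
Y(w, N) = √(N² + w²)
(-36/(c(1, 13) - 185))*Y(5, 1/(-10)) = (-36/(0 - 185))*√((1/(-10))² + 5²) = (-36/(-185))*√((-⅒)² + 25) = (-36*(-1/185))*√(1/100 + 25) = 36*√(2501/100)/185 = 36*(√2501/10)/185 = 18*√2501/925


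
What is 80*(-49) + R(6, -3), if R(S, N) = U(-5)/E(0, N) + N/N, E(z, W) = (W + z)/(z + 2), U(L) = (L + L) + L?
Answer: -3909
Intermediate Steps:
U(L) = 3*L (U(L) = 2*L + L = 3*L)
E(z, W) = (W + z)/(2 + z)
R(S, N) = 1 - 30/N (R(S, N) = (3*(-5))/(((N + 0)/(2 + 0))) + N/N = -15*2/N + 1 = -30/N + 1 = 1 - 30/N)
80*(-49) + R(6, -3) = 80*(-49) + (-30 - 3)/(-3) = -3920 - ⅓*(-33) = -3920 + 11 = -3909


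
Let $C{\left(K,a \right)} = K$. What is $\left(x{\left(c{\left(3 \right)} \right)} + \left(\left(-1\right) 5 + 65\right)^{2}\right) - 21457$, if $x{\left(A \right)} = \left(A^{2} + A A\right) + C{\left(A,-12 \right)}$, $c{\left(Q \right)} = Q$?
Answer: $-17836$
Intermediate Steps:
$x{\left(A \right)} = A + 2 A^{2}$ ($x{\left(A \right)} = \left(A^{2} + A A\right) + A = \left(A^{2} + A^{2}\right) + A = 2 A^{2} + A = A + 2 A^{2}$)
$\left(x{\left(c{\left(3 \right)} \right)} + \left(\left(-1\right) 5 + 65\right)^{2}\right) - 21457 = \left(3 \left(1 + 2 \cdot 3\right) + \left(\left(-1\right) 5 + 65\right)^{2}\right) - 21457 = \left(3 \left(1 + 6\right) + \left(-5 + 65\right)^{2}\right) - 21457 = \left(3 \cdot 7 + 60^{2}\right) - 21457 = \left(21 + 3600\right) - 21457 = 3621 - 21457 = -17836$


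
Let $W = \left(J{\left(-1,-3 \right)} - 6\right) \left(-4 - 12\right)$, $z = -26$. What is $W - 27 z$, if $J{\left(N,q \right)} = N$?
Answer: $814$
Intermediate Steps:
$W = 112$ ($W = \left(-1 - 6\right) \left(-4 - 12\right) = - 7 \left(-4 - 12\right) = \left(-7\right) \left(-16\right) = 112$)
$W - 27 z = 112 - -702 = 112 + 702 = 814$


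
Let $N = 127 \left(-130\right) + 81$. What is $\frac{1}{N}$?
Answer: $- \frac{1}{16429} \approx -6.0868 \cdot 10^{-5}$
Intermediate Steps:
$N = -16429$ ($N = -16510 + 81 = -16429$)
$\frac{1}{N} = \frac{1}{-16429} = - \frac{1}{16429}$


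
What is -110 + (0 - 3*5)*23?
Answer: -455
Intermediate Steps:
-110 + (0 - 3*5)*23 = -110 + (0 - 15)*23 = -110 - 15*23 = -110 - 345 = -455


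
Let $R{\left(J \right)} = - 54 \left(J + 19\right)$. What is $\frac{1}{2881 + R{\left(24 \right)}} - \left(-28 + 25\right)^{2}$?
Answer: $- \frac{5030}{559} \approx -8.9982$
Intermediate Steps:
$R{\left(J \right)} = -1026 - 54 J$ ($R{\left(J \right)} = - 54 \left(19 + J\right) = -1026 - 54 J$)
$\frac{1}{2881 + R{\left(24 \right)}} - \left(-28 + 25\right)^{2} = \frac{1}{2881 - 2322} - \left(-28 + 25\right)^{2} = \frac{1}{2881 - 2322} - \left(-3\right)^{2} = \frac{1}{2881 - 2322} - 9 = \frac{1}{559} - 9 = - \frac{5030}{559}$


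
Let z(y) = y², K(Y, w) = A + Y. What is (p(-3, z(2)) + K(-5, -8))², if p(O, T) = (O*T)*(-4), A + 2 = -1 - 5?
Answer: 1225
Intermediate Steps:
A = -8 (A = -2 + (-1 - 5) = -2 - 6 = -8)
K(Y, w) = -8 + Y
p(O, T) = -4*O*T
(p(-3, z(2)) + K(-5, -8))² = (-4*(-3)*2² + (-8 - 5))² = (-4*(-3)*4 - 13)² = (48 - 13)² = 35² = 1225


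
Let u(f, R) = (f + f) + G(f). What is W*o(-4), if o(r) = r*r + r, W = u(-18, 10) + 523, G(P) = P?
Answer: 5628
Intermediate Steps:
u(f, R) = 3*f (u(f, R) = (f + f) + f = 2*f + f = 3*f)
W = 469 (W = 3*(-18) + 523 = -54 + 523 = 469)
o(r) = r + r**2 (o(r) = r**2 + r = r + r**2)
W*o(-4) = 469*(-4*(1 - 4)) = 469*(-4*(-3)) = 469*12 = 5628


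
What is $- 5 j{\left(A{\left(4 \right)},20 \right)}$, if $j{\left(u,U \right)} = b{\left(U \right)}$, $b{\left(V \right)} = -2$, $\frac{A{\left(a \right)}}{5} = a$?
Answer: $10$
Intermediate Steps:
$A{\left(a \right)} = 5 a$
$j{\left(u,U \right)} = -2$
$- 5 j{\left(A{\left(4 \right)},20 \right)} = \left(-5\right) \left(-2\right) = 10$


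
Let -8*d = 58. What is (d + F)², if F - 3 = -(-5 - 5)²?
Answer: 173889/16 ≈ 10868.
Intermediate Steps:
F = -97 (F = 3 - (-5 - 5)² = 3 - 1*(-10)² = 3 - 1*100 = 3 - 100 = -97)
d = -29/4 (d = -⅛*58 = -29/4 ≈ -7.2500)
(d + F)² = (-29/4 - 97)² = (-417/4)² = 173889/16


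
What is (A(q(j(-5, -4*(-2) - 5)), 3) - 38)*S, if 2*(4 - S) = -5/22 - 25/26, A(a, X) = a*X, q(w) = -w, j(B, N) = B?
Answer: -15111/143 ≈ -105.67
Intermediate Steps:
A(a, X) = X*a
S = 657/143 (S = 4 - (-5/22 - 25/26)/2 = 4 - ½*(-170/143) = 4 + 85/143 = 657/143 ≈ 4.5944)
(A(q(j(-5, -4*(-2) - 5)), 3) - 38)*S = (3*(-1*(-5)) - 38)*(657/143) = (3*5 - 38)*(657/143) = (15 - 38)*(657/143) = -23*657/143 = -15111/143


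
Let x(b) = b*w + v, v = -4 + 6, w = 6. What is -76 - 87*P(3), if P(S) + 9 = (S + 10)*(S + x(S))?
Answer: -25306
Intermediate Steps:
v = 2
x(b) = 2 + 6*b (x(b) = b*6 + 2 = 6*b + 2 = 2 + 6*b)
P(S) = -9 + (2 + 7*S)*(10 + S) (P(S) = -9 + (S + 10)*(S + (2 + 6*S)) = -9 + (10 + S)*(2 + 7*S) = -9 + (2 + 7*S)*(10 + S))
-76 - 87*P(3) = -76 - 87*(11 + 7*3² + 72*3) = -76 - 87*(11 + 7*9 + 216) = -76 - 87*(11 + 63 + 216) = -76 - 87*290 = -76 - 25230 = -25306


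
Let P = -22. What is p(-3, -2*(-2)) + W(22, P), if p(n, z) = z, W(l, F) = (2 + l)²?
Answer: 580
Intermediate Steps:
p(-3, -2*(-2)) + W(22, P) = -2*(-2) + (2 + 22)² = 4 + 24² = 4 + 576 = 580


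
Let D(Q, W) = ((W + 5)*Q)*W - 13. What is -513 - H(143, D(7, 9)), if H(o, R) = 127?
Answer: -640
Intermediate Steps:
D(Q, W) = -13 + Q*W*(5 + W) (D(Q, W) = ((5 + W)*Q)*W - 13 = (Q*(5 + W))*W - 13 = Q*W*(5 + W) - 13 = -13 + Q*W*(5 + W))
-513 - H(143, D(7, 9)) = -513 - 1*127 = -513 - 127 = -640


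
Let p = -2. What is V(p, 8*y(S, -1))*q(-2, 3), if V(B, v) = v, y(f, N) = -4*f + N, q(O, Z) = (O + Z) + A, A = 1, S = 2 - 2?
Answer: -16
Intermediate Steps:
S = 0
q(O, Z) = 1 + O + Z (q(O, Z) = (O + Z) + 1 = 1 + O + Z)
y(f, N) = N - 4*f
V(p, 8*y(S, -1))*q(-2, 3) = (8*(-1 - 4*0))*(1 - 2 + 3) = (8*(-1 + 0))*2 = (8*(-1))*2 = -8*2 = -16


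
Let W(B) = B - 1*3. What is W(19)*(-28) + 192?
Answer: -256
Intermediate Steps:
W(B) = -3 + B (W(B) = B - 3 = -3 + B)
W(19)*(-28) + 192 = (-3 + 19)*(-28) + 192 = 16*(-28) + 192 = -448 + 192 = -256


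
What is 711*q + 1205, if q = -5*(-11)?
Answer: 40310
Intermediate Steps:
q = 55
711*q + 1205 = 711*55 + 1205 = 39105 + 1205 = 40310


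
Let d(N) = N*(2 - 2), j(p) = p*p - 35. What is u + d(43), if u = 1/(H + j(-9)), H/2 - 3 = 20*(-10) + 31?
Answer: -1/286 ≈ -0.0034965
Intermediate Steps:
H = -332 (H = 6 + 2*(20*(-10) + 31) = 6 + 2*(-200 + 31) = 6 + 2*(-169) = 6 - 338 = -332)
j(p) = -35 + p² (j(p) = p² - 35 = -35 + p²)
d(N) = 0 (d(N) = N*0 = 0)
u = -1/286 (u = 1/(-332 + (-35 + (-9)²)) = 1/(-332 + (-35 + 81)) = 1/(-332 + 46) = 1/(-286) = -1/286 ≈ -0.0034965)
u + d(43) = -1/286 + 0 = -1/286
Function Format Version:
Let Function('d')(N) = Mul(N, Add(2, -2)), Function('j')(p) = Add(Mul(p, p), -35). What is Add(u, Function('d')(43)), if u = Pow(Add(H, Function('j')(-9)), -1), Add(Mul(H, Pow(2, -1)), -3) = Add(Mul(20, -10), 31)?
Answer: Rational(-1, 286) ≈ -0.0034965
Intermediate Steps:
H = -332 (H = Add(6, Mul(2, Add(Mul(20, -10), 31))) = Add(6, Mul(2, Add(-200, 31))) = Add(6, Mul(2, -169)) = Add(6, -338) = -332)
Function('j')(p) = Add(-35, Pow(p, 2)) (Function('j')(p) = Add(Pow(p, 2), -35) = Add(-35, Pow(p, 2)))
Function('d')(N) = 0 (Function('d')(N) = Mul(N, 0) = 0)
u = Rational(-1, 286) (u = Pow(Add(-332, Add(-35, Pow(-9, 2))), -1) = Pow(Add(-332, Add(-35, 81)), -1) = Pow(Add(-332, 46), -1) = Pow(-286, -1) = Rational(-1, 286) ≈ -0.0034965)
Add(u, Function('d')(43)) = Add(Rational(-1, 286), 0) = Rational(-1, 286)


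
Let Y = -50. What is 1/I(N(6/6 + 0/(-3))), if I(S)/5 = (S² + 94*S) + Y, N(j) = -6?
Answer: -1/2890 ≈ -0.00034602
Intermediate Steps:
I(S) = -250 + 5*S² + 470*S (I(S) = 5*((S² + 94*S) - 50) = 5*(-50 + S² + 94*S) = -250 + 5*S² + 470*S)
1/I(N(6/6 + 0/(-3))) = 1/(-250 + 5*(-6)² + 470*(-6)) = 1/(-250 + 5*36 - 2820) = 1/(-250 + 180 - 2820) = 1/(-2890) = -1/2890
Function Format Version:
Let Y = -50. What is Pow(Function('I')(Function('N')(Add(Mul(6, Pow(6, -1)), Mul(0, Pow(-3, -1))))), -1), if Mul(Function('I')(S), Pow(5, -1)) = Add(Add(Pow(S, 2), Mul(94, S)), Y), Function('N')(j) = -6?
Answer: Rational(-1, 2890) ≈ -0.00034602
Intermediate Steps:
Function('I')(S) = Add(-250, Mul(5, Pow(S, 2)), Mul(470, S)) (Function('I')(S) = Mul(5, Add(Add(Pow(S, 2), Mul(94, S)), -50)) = Mul(5, Add(-50, Pow(S, 2), Mul(94, S))) = Add(-250, Mul(5, Pow(S, 2)), Mul(470, S)))
Pow(Function('I')(Function('N')(Add(Mul(6, Pow(6, -1)), Mul(0, Pow(-3, -1))))), -1) = Pow(Add(-250, Mul(5, Pow(-6, 2)), Mul(470, -6)), -1) = Pow(Add(-250, Mul(5, 36), -2820), -1) = Pow(Add(-250, 180, -2820), -1) = Pow(-2890, -1) = Rational(-1, 2890)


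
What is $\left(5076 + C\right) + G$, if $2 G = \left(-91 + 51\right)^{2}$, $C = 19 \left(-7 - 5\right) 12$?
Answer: $3140$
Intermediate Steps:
$C = -2736$ ($C = 19 \left(\left(-12\right) 12\right) = 19 \left(-144\right) = -2736$)
$G = 800$ ($G = \frac{\left(-91 + 51\right)^{2}}{2} = \frac{\left(-40\right)^{2}}{2} = \frac{1}{2} \cdot 1600 = 800$)
$\left(5076 + C\right) + G = \left(5076 - 2736\right) + 800 = 2340 + 800 = 3140$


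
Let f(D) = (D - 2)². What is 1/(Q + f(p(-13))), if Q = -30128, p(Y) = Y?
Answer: -1/29903 ≈ -3.3441e-5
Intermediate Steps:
f(D) = (-2 + D)²
1/(Q + f(p(-13))) = 1/(-30128 + (-2 - 13)²) = 1/(-30128 + (-15)²) = 1/(-30128 + 225) = 1/(-29903) = -1/29903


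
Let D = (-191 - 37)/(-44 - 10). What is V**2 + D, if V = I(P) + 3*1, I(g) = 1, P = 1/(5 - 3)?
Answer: 182/9 ≈ 20.222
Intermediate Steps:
P = 1/2 ≈ 0.50000
V = 4 (V = 1 + 3*1 = 1 + 3 = 4)
D = 38/9 (D = -228/(-54) = -228*(-1/54) = 38/9 ≈ 4.2222)
V**2 + D = 4**2 + 38/9 = 16 + 38/9 = 182/9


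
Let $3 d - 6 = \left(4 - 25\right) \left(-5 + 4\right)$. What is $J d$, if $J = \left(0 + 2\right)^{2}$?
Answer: $36$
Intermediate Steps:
$J = 4$ ($J = 2^{2} = 4$)
$d = 9$ ($d = 2 + \frac{\left(4 - 25\right) \left(-5 + 4\right)}{3} = 2 + \frac{\left(4 - 25\right) \left(-1\right)}{3} = 2 + \frac{\left(-21\right) \left(-1\right)}{3} = 2 + \frac{1}{3} \cdot 21 = 2 + 7 = 9$)
$J d = 4 \cdot 9 = 36$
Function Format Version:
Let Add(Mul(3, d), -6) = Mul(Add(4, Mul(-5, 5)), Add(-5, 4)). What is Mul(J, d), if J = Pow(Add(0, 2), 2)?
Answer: 36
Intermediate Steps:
J = 4 (J = Pow(2, 2) = 4)
d = 9 (d = Add(2, Mul(Rational(1, 3), Mul(Add(4, Mul(-5, 5)), Add(-5, 4)))) = Add(2, Mul(Rational(1, 3), Mul(Add(4, -25), -1))) = Add(2, Mul(Rational(1, 3), Mul(-21, -1))) = Add(2, Mul(Rational(1, 3), 21)) = Add(2, 7) = 9)
Mul(J, d) = Mul(4, 9) = 36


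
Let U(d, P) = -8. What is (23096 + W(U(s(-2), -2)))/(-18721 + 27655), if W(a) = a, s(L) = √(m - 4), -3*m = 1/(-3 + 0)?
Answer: 3848/1489 ≈ 2.5843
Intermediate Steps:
m = ⅑ (m = -1/(3*(-3 + 0)) = -⅓/(-3) = -⅓*(-⅓) = ⅑ ≈ 0.11111)
s(L) = I*√35/3 (s(L) = √(⅑ - 4) = √(-35/9) = I*√35/3)
(23096 + W(U(s(-2), -2)))/(-18721 + 27655) = (23096 - 8)/(-18721 + 27655) = 23088/8934 = 23088*(1/8934) = 3848/1489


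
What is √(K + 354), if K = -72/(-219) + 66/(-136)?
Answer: √2179790439/2482 ≈ 18.811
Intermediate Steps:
K = -777/4964 (K = -72*(-1/219) + 66*(-1/136) = 24/73 - 33/68 = -777/4964 ≈ -0.15653)
√(K + 354) = √(-777/4964 + 354) = √(1756479/4964) = √2179790439/2482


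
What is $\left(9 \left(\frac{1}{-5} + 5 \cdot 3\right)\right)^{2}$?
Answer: $\frac{443556}{25} \approx 17742.0$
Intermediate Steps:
$\left(9 \left(\frac{1}{-5} + 5 \cdot 3\right)\right)^{2} = \left(9 \left(- \frac{1}{5} + 15\right)\right)^{2} = \left(9 \cdot \frac{74}{5}\right)^{2} = \left(\frac{666}{5}\right)^{2} = \frac{443556}{25}$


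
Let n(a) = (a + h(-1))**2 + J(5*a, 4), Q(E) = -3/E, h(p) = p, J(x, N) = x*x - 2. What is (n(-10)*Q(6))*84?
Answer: -109998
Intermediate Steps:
J(x, N) = -2 + x**2 (J(x, N) = x**2 - 2 = -2 + x**2)
n(a) = -2 + (-1 + a)**2 + 25*a**2 (n(a) = (a - 1)**2 + (-2 + (5*a)**2) = (-1 + a)**2 + (-2 + 25*a**2) = -2 + (-1 + a)**2 + 25*a**2)
(n(-10)*Q(6))*84 = ((-1 - 2*(-10) + 26*(-10)**2)*(-3/6))*84 = ((-1 + 20 + 26*100)*(-3*1/6))*84 = ((-1 + 20 + 2600)*(-1/2))*84 = (2619*(-1/2))*84 = -2619/2*84 = -109998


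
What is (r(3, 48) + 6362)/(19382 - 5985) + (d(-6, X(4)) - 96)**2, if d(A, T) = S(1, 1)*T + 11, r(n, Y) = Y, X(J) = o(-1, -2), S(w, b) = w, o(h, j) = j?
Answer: 101408303/13397 ≈ 7569.5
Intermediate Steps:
X(J) = -2
d(A, T) = 11 + T (d(A, T) = 1*T + 11 = T + 11 = 11 + T)
(r(3, 48) + 6362)/(19382 - 5985) + (d(-6, X(4)) - 96)**2 = (48 + 6362)/(19382 - 5985) + ((11 - 2) - 96)**2 = 6410/13397 + (9 - 96)**2 = 6410*(1/13397) + (-87)**2 = 6410/13397 + 7569 = 101408303/13397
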